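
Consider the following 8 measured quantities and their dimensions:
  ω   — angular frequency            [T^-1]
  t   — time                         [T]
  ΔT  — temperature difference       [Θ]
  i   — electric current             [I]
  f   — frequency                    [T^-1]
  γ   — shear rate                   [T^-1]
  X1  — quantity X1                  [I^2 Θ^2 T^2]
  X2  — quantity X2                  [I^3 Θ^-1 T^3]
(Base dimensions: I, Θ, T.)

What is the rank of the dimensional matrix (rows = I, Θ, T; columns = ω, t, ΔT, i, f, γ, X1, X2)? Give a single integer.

Write exponents as rows I,Θ,T / cols ω,t,ΔT,i,f,γ,X1,X2:
  I: [ 0  0  0  1  0  0  2  3]
  Θ: [ 0  0  1  0  0  0  2 -1]
  T: [-1  1  0  0 -1 -1  2  3]
RREF → pivots at {ω,ΔT,i} ⇒ r = 3

3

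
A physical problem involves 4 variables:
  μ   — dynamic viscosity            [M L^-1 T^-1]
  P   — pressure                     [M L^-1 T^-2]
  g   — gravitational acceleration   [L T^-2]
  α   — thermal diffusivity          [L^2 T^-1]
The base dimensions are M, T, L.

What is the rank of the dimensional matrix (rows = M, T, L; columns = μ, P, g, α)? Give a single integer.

Exponent matrix [M,T,L] × [μ,P,g,α]:
  M: [ 1  1  0  0]
  T: [-1 -2 -2 -1]
  L: [-1 -1  1  2]
Echelon form has 3 nonzero rows (pivots: μ,P,g)

3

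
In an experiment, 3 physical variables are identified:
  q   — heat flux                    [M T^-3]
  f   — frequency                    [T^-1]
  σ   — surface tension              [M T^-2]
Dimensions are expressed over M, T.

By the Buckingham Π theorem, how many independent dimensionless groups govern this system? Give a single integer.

1

Write exponents as rows M,T / cols q,f,σ:
  M: [ 1  0  1]
  T: [-3 -1 -2]
Row reduction gives pivot columns q,f; rank = 2
n=3, r=2 ⇒ 1 dimensionless group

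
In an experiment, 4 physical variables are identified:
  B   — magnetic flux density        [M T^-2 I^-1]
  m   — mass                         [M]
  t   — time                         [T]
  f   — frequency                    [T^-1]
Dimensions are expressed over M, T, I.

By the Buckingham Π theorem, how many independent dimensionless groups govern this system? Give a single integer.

Exponent matrix [M,T,I] × [B,m,t,f]:
  M: [ 1  1  0  0]
  T: [-2  0  1 -1]
  I: [-1  0  0  0]
RREF → pivots at {B,m,t} ⇒ r = 3
n=4, r=3 ⇒ 1 dimensionless group

1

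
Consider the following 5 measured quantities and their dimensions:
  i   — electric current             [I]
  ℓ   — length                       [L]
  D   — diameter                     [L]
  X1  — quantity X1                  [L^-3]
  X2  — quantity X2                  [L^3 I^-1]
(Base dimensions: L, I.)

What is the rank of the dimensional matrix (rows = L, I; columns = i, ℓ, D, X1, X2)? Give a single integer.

Exponent matrix [L,I] × [i,ℓ,D,X1,X2]:
  L: [ 0  1  1 -3  3]
  I: [ 1  0  0  0 -1]
Row reduction gives pivot columns i,ℓ; rank = 2

2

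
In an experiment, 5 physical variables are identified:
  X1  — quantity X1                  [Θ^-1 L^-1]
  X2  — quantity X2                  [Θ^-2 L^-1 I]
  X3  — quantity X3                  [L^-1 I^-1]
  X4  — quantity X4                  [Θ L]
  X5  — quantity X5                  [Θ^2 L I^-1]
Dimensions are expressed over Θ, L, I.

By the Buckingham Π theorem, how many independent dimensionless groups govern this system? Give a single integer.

3

Dimensional matrix (Θ×L×I by X1×X2×X3×X4×X5):
  Θ: [-1 -2  0  1  2]
  L: [-1 -1 -1  1  1]
  I: [ 0  1 -1  0 -1]
Echelon form has 2 nonzero rows (pivots: X1,X2)
5 vars − rank 2 = 3 Π groups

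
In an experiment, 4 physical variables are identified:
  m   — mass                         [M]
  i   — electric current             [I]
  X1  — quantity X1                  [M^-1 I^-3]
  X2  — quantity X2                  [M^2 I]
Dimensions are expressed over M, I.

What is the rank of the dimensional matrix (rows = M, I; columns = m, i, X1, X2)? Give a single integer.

Write exponents as rows M,I / cols m,i,X1,X2:
  M: [ 1  0 -1  2]
  I: [ 0  1 -3  1]
Echelon form has 2 nonzero rows (pivots: m,i)

2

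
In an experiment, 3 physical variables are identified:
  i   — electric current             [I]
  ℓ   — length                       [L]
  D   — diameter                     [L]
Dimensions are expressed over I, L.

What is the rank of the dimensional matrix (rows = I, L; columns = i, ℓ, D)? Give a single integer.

2

Write exponents as rows I,L / cols i,ℓ,D:
  I: [ 1  0  0]
  L: [ 0  1  1]
RREF → pivots at {i,ℓ} ⇒ r = 2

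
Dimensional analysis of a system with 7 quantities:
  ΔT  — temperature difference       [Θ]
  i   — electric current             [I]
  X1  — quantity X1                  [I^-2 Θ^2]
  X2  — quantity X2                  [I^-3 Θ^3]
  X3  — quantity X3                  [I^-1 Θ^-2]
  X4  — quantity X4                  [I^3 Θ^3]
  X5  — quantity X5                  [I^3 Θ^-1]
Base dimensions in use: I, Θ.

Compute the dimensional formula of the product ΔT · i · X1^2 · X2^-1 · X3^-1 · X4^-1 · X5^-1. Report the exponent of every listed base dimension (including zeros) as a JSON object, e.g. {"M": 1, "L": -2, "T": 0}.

Write exponents as rows I,Θ / cols ΔT,i,X1,X2,X3,X4,X5:
  I: [ 0  1 -2 -3 -1  3  3]
  Θ: [ 1  0  2  3 -2  3 -1]
  [I]: (1)·0+(1)·1+(2)·-2+(-1)·-3+(-1)·-1+(-1)·3+(-1)·3 = -5
  [Θ]: (1)·1+(1)·0+(2)·2+(-1)·3+(-1)·-2+(-1)·3+(-1)·-1 = 2
⇒ I^-5 Θ^2

{"I": -5, "Θ": 2}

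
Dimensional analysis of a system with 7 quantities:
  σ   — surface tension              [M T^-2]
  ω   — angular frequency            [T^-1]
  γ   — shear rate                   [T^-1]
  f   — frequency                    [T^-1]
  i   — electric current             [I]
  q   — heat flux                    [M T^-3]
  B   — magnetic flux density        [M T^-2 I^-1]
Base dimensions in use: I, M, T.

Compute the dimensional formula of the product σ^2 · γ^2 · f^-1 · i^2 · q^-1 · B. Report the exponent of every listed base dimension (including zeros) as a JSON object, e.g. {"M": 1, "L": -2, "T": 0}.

Dimensional matrix (I×M×T by σ×ω×γ×f×i×q×B):
  I: [ 0  0  0  0  1  0 -1]
  M: [ 1  0  0  0  0  1  1]
  T: [-2 -1 -1 -1  0 -3 -2]
  [I]: (2)·0+(2)·0+(-1)·0+(2)·1+(-1)·0+(1)·-1 = 1
  [M]: (2)·1+(2)·0+(-1)·0+(2)·0+(-1)·1+(1)·1 = 2
  [T]: (2)·-2+(2)·-1+(-1)·-1+(2)·0+(-1)·-3+(1)·-2 = -4
⇒ I M^2 T^-4

{"I": 1, "M": 2, "T": -4}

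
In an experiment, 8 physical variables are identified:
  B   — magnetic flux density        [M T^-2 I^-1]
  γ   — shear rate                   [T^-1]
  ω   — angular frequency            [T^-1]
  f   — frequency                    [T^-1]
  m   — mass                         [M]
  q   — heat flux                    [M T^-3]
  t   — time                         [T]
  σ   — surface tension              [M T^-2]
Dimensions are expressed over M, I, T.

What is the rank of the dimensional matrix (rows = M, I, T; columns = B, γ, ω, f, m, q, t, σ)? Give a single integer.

3

Write exponents as rows M,I,T / cols B,γ,ω,f,m,q,t,σ:
  M: [ 1  0  0  0  1  1  0  1]
  I: [-1  0  0  0  0  0  0  0]
  T: [-2 -1 -1 -1  0 -3  1 -2]
Row reduction gives pivot columns B,γ,m; rank = 3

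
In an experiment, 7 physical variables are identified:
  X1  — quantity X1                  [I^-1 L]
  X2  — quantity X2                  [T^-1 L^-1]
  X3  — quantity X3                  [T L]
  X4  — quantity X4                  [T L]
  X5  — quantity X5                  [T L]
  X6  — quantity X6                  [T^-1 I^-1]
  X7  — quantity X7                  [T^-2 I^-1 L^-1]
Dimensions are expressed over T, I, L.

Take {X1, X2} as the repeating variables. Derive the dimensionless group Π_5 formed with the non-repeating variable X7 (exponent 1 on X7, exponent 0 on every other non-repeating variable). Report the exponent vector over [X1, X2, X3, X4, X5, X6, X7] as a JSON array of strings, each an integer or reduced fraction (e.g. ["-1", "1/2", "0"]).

["-1", "-2", "0", "0", "0", "0", "1"]

Dimensional matrix (T×I×L by X1×X2×X3×X4×X5×X6×X7):
  T: [ 0 -1  1  1  1 -1 -2]
  I: [-1  0  0  0  0 -1 -1]
  L: [ 1 -1  1  1  1  0 -1]
RREF → pivots at {X1,X2} ⇒ r = 2
Pivot set = {X1,X2}, free = {X3,X4,X5,X6,X7}
RREF:
  r0: [   1    0    0    0    0    1    1]
  r1: [   0    1   -1   -1   -1    1    2]
  r2: [   0    0    0    0    0    0    0]
Fix exponent of X7 at 1, X3 at 0, X4 at 0, X5 at 0, X6 at 0; solve each RREF row for its pivot's exponent:
  r0: exp(X1) + (1)·1 = 0 ⇒ exp(X1) = -1
  r1: exp(X2) + (2)·1 = 0 ⇒ exp(X2) = -2
Π_5 = X1^-1 · X2^-2 · X7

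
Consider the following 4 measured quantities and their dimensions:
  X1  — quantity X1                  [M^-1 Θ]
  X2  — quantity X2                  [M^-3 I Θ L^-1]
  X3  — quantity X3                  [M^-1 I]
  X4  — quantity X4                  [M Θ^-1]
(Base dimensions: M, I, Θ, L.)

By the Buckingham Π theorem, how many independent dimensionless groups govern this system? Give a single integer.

1

Exponent matrix [M,I,Θ,L] × [X1,X2,X3,X4]:
  M: [-1 -3 -1  1]
  I: [ 0  1  1  0]
  Θ: [ 1  1  0 -1]
  L: [ 0 -1  0  0]
RREF → pivots at {X1,X2,X3} ⇒ r = 3
n=4, r=3 ⇒ 1 dimensionless group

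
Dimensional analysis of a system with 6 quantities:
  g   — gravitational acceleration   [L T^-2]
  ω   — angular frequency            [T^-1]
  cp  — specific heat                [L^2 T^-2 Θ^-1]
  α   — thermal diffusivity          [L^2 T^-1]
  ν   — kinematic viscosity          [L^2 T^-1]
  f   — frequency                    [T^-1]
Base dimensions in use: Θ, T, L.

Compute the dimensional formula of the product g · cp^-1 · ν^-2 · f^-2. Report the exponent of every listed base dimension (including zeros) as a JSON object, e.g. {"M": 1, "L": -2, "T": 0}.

Dimensional matrix (Θ×T×L by g×ω×cp×α×ν×f):
  Θ: [ 0  0 -1  0  0  0]
  T: [-2 -1 -2 -1 -1 -1]
  L: [ 1  0  2  2  2  0]
  [Θ]: (1)·0+(-1)·-1+(-2)·0+(-2)·0 = 1
  [T]: (1)·-2+(-1)·-2+(-2)·-1+(-2)·-1 = 4
  [L]: (1)·1+(-1)·2+(-2)·2+(-2)·0 = -5
⇒ Θ T^4 L^-5

{"Θ": 1, "T": 4, "L": -5}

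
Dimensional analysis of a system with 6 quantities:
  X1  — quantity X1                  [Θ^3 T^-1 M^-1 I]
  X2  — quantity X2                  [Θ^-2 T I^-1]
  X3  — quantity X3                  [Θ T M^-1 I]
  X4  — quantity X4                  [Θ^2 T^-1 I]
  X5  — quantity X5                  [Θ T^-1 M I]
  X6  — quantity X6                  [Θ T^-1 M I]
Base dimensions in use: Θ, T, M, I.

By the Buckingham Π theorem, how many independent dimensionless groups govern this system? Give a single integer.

3

Exponent matrix [Θ,T,M,I] × [X1,X2,X3,X4,X5,X6]:
  Θ: [ 3 -2  1  2  1  1]
  T: [-1  1  1 -1 -1 -1]
  M: [-1  0 -1  0  1  1]
  I: [ 1 -1  1  1  1  1]
RREF → pivots at {X1,X2,X3} ⇒ r = 3
6 vars − rank 3 = 3 Π groups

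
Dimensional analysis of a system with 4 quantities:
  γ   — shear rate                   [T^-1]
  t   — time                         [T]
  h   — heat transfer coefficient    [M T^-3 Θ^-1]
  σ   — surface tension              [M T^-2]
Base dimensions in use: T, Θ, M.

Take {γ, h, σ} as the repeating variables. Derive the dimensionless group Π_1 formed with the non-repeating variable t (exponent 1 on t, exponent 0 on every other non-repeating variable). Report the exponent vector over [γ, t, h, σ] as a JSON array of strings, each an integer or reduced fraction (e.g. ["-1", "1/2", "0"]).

Dimensional matrix (T×Θ×M by γ×t×h×σ):
  T: [-1  1 -3 -2]
  Θ: [ 0  0 -1  0]
  M: [ 0  0  1  1]
Row reduction gives pivot columns γ,h,σ; rank = 3
Repeat: γ,h,σ; free: t
RREF:
  r0: [   1   -1    0    0]
  r1: [   0    0    1    0]
  r2: [   0    0    0    1]
Fix exponent of t at 1; solve each RREF row for its pivot's exponent:
  r0: exp(γ) + (-1)·1 = 0 ⇒ exp(γ) = 1
  r1: exp(h) + (0)·1 = 0 ⇒ exp(h) = 0
  r2: exp(σ) + (0)·1 = 0 ⇒ exp(σ) = 0
Π_1 = γ · t

["1", "1", "0", "0"]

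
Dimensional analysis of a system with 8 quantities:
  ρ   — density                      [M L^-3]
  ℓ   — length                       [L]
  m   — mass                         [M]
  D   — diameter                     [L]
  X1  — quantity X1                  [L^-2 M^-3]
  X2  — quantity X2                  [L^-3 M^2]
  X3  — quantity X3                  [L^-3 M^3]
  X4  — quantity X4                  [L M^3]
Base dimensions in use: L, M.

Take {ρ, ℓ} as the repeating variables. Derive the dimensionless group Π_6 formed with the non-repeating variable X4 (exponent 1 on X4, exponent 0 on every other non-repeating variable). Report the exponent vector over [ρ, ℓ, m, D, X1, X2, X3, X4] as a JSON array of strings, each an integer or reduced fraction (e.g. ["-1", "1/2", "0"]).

["-3", "-10", "0", "0", "0", "0", "0", "1"]

Exponent matrix [L,M] × [ρ,ℓ,m,D,X1,X2,X3,X4]:
  L: [-3  1  0  1 -2 -3 -3  1]
  M: [ 1  0  1  0 -3  2  3  3]
RREF → pivots at {ρ,ℓ} ⇒ r = 2
Repeat: ρ,ℓ; free: m,D,X1,X2,X3,X4
RREF:
  r0: [   1    0    1    0   -3    2    3    3]
  r1: [   0    1    3    1  -11    3    6   10]
Fix exponent of X4 at 1, m at 0, D at 0, X1 at 0, X2 at 0, X3 at 0; solve each RREF row for its pivot's exponent:
  r0: exp(ρ) + (3)·1 = 0 ⇒ exp(ρ) = -3
  r1: exp(ℓ) + (10)·1 = 0 ⇒ exp(ℓ) = -10
Π_6 = ρ^-3 · ℓ^-10 · X4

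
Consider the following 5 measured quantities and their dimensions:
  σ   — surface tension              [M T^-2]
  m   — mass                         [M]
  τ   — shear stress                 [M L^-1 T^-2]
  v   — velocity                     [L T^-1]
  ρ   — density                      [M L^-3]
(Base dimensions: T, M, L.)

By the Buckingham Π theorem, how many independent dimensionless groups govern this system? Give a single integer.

Write exponents as rows T,M,L / cols σ,m,τ,v,ρ:
  T: [-2  0 -2 -1  0]
  M: [ 1  1  1  0  1]
  L: [ 0  0 -1  1 -3]
Row reduction gives pivot columns σ,m,τ; rank = 3
n=5, r=3 ⇒ 2 dimensionless groups

2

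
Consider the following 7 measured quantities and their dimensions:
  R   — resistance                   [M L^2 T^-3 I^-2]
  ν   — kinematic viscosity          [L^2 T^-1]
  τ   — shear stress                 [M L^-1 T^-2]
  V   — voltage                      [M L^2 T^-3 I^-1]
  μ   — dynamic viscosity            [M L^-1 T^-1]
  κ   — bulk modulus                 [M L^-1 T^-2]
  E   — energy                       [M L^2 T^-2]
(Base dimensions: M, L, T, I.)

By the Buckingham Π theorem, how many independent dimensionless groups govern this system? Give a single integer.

Write exponents as rows M,L,T,I / cols R,ν,τ,V,μ,κ,E:
  M: [ 1  0  1  1  1  1  1]
  L: [ 2  2 -1  2 -1 -1  2]
  T: [-3 -1 -2 -3 -1 -2 -2]
  I: [-2  0  0 -1  0  0  0]
Echelon form has 4 nonzero rows (pivots: R,ν,τ,V)
Π count = n − r = 7 − 4 = 3

3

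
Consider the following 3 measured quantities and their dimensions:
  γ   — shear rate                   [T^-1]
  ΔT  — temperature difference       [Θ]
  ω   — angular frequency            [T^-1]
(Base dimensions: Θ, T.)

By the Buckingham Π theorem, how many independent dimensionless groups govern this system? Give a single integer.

1

Write exponents as rows Θ,T / cols γ,ΔT,ω:
  Θ: [ 0  1  0]
  T: [-1  0 -1]
Row reduction gives pivot columns γ,ΔT; rank = 2
Π count = n − r = 3 − 2 = 1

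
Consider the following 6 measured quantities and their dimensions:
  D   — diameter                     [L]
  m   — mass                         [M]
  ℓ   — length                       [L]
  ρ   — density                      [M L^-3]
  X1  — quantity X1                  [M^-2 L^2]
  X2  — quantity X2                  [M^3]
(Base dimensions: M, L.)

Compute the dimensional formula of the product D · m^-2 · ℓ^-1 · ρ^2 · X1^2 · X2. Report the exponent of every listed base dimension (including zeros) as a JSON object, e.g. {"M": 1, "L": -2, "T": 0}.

Write exponents as rows M,L / cols D,m,ℓ,ρ,X1,X2:
  M: [ 0  1  0  1 -2  3]
  L: [ 1  0  1 -3  2  0]
  [M]: (1)·0+(-2)·1+(-1)·0+(2)·1+(2)·-2+(1)·3 = -1
  [L]: (1)·1+(-2)·0+(-1)·1+(2)·-3+(2)·2+(1)·0 = -2
⇒ M^-1 L^-2

{"M": -1, "L": -2}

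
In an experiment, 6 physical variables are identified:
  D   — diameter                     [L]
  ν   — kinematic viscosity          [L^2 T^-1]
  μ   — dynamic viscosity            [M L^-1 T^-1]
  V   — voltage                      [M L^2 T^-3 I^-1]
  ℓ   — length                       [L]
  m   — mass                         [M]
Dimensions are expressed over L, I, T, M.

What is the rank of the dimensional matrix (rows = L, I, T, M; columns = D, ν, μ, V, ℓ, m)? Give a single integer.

Write exponents as rows L,I,T,M / cols D,ν,μ,V,ℓ,m:
  L: [ 1  2 -1  2  1  0]
  I: [ 0  0  0 -1  0  0]
  T: [ 0 -1 -1 -3  0  0]
  M: [ 0  0  1  1  0  1]
RREF → pivots at {D,ν,μ,V} ⇒ r = 4

4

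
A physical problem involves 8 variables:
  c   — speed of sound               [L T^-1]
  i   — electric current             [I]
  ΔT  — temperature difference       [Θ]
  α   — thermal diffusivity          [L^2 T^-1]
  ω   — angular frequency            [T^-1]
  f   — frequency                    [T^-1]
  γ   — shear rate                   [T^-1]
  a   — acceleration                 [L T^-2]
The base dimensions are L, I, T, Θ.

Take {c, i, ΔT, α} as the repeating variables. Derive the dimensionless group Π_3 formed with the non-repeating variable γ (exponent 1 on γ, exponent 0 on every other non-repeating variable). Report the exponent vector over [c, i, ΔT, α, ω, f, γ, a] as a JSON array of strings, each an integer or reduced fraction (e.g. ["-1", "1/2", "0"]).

Dimensional matrix (L×I×T×Θ by c×i×ΔT×α×ω×f×γ×a):
  L: [ 1  0  0  2  0  0  0  1]
  I: [ 0  1  0  0  0  0  0  0]
  T: [-1  0  0 -1 -1 -1 -1 -2]
  Θ: [ 0  0  1  0  0  0  0  0]
Echelon form has 4 nonzero rows (pivots: c,i,ΔT,α)
Pivot set = {c,i,ΔT,α}, free = {ω,f,γ,a}
RREF:
  r0: [   1    0    0    0    2    2    2    3]
  r1: [   0    1    0    0    0    0    0    0]
  r2: [   0    0    1    0    0    0    0    0]
  r3: [   0    0    0    1   -1   -1   -1   -1]
Fix exponent of γ at 1, ω at 0, f at 0, a at 0; solve each RREF row for its pivot's exponent:
  r0: exp(c) + (2)·1 = 0 ⇒ exp(c) = -2
  r1: exp(i) + (0)·1 = 0 ⇒ exp(i) = 0
  r2: exp(ΔT) + (0)·1 = 0 ⇒ exp(ΔT) = 0
  r3: exp(α) + (-1)·1 = 0 ⇒ exp(α) = 1
Π_3 = c^-2 · α · γ

["-2", "0", "0", "1", "0", "0", "1", "0"]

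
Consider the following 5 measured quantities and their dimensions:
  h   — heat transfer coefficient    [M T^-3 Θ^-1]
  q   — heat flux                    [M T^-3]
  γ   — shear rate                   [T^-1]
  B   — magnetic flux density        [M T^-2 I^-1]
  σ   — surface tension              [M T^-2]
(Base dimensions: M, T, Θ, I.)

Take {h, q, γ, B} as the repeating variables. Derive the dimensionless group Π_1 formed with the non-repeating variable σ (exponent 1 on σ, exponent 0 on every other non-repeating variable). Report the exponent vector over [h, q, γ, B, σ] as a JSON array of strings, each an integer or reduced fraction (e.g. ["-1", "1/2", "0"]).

["0", "-1", "1", "0", "1"]

Dimensional matrix (M×T×Θ×I by h×q×γ×B×σ):
  M: [ 1  1  0  1  1]
  T: [-3 -3 -1 -2 -2]
  Θ: [-1  0  0  0  0]
  I: [ 0  0  0 -1  0]
Echelon form has 4 nonzero rows (pivots: h,q,γ,B)
Pivot set = {h,q,γ,B}, free = {σ}
RREF:
  r0: [   1    0    0    0    0]
  r1: [   0    1    0    0    1]
  r2: [   0    0    1    0   -1]
  r3: [   0    0    0    1    0]
Fix exponent of σ at 1; solve each RREF row for its pivot's exponent:
  r0: exp(h) + (0)·1 = 0 ⇒ exp(h) = 0
  r1: exp(q) + (1)·1 = 0 ⇒ exp(q) = -1
  r2: exp(γ) + (-1)·1 = 0 ⇒ exp(γ) = 1
  r3: exp(B) + (0)·1 = 0 ⇒ exp(B) = 0
Π_1 = q^-1 · γ · σ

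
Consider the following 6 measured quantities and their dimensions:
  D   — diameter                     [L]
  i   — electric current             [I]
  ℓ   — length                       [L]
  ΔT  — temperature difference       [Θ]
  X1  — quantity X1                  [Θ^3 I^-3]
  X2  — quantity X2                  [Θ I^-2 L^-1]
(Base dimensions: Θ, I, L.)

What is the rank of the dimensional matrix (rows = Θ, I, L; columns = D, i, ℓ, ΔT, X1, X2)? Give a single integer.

3

Write exponents as rows Θ,I,L / cols D,i,ℓ,ΔT,X1,X2:
  Θ: [ 0  0  0  1  3  1]
  I: [ 0  1  0  0 -3 -2]
  L: [ 1  0  1  0  0 -1]
Row reduction gives pivot columns D,i,ΔT; rank = 3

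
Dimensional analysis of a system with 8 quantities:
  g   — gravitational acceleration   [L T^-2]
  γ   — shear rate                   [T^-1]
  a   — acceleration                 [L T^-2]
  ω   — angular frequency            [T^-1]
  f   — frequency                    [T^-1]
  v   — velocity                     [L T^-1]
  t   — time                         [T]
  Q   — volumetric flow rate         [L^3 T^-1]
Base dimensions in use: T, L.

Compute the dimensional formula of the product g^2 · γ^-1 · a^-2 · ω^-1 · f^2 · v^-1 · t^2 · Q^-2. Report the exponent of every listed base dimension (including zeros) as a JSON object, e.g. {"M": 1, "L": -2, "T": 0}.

Dimensional matrix (T×L by g×γ×a×ω×f×v×t×Q):
  T: [-2 -1 -2 -1 -1 -1  1 -1]
  L: [ 1  0  1  0  0  1  0  3]
  [T]: (2)·-2+(-1)·-1+(-2)·-2+(-1)·-1+(2)·-1+(-1)·-1+(2)·1+(-2)·-1 = 5
  [L]: (2)·1+(-1)·0+(-2)·1+(-1)·0+(2)·0+(-1)·1+(2)·0+(-2)·3 = -7
⇒ T^5 L^-7

{"T": 5, "L": -7}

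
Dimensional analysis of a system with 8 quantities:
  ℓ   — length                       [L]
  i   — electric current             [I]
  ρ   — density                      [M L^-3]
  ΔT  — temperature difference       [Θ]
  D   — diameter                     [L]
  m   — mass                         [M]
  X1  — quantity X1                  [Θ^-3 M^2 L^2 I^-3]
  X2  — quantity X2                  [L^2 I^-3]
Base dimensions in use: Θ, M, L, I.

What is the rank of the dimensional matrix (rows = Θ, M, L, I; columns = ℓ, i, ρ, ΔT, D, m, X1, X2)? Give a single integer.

Dimensional matrix (Θ×M×L×I by ℓ×i×ρ×ΔT×D×m×X1×X2):
  Θ: [ 0  0  0  1  0  0 -3  0]
  M: [ 0  0  1  0  0  1  2  0]
  L: [ 1  0 -3  0  1  0  2  2]
  I: [ 0  1  0  0  0  0 -3 -3]
Row reduction gives pivot columns ℓ,i,ρ,ΔT; rank = 4

4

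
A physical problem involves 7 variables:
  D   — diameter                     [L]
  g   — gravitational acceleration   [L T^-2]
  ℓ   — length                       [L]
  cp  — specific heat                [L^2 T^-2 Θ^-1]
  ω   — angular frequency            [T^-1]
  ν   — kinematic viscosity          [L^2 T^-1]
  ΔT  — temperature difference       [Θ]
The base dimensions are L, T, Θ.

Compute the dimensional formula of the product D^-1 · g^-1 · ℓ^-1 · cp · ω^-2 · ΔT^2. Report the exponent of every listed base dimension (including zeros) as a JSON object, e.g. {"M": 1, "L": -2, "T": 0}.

{"L": -1, "T": 2, "Θ": 1}

Write exponents as rows L,T,Θ / cols D,g,ℓ,cp,ω,ν,ΔT:
  L: [ 1  1  1  2  0  2  0]
  T: [ 0 -2  0 -2 -1 -1  0]
  Θ: [ 0  0  0 -1  0  0  1]
  [L]: (-1)·1+(-1)·1+(-1)·1+(1)·2+(-2)·0+(2)·0 = -1
  [T]: (-1)·0+(-1)·-2+(-1)·0+(1)·-2+(-2)·-1+(2)·0 = 2
  [Θ]: (-1)·0+(-1)·0+(-1)·0+(1)·-1+(-2)·0+(2)·1 = 1
⇒ L^-1 T^2 Θ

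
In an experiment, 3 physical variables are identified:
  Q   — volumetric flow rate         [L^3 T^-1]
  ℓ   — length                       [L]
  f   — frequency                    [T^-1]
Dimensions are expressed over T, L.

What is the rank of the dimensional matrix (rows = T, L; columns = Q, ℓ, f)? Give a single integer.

Write exponents as rows T,L / cols Q,ℓ,f:
  T: [-1  0 -1]
  L: [ 3  1  0]
RREF → pivots at {Q,ℓ} ⇒ r = 2

2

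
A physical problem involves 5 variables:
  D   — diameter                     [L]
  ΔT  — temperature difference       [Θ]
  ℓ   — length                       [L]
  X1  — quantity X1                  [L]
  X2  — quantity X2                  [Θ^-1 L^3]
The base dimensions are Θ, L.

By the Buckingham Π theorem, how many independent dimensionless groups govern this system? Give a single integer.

3

Exponent matrix [Θ,L] × [D,ΔT,ℓ,X1,X2]:
  Θ: [ 0  1  0  0 -1]
  L: [ 1  0  1  1  3]
Row reduction gives pivot columns D,ΔT; rank = 2
n=5, r=2 ⇒ 3 dimensionless groups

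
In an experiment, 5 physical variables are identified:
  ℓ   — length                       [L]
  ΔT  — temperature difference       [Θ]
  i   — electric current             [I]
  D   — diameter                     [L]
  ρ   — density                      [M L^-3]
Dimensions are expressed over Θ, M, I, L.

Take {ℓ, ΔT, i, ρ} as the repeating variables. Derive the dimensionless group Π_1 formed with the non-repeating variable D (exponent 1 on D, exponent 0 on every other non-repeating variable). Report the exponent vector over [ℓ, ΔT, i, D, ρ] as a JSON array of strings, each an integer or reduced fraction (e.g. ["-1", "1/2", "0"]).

Dimensional matrix (Θ×M×I×L by ℓ×ΔT×i×D×ρ):
  Θ: [ 0  1  0  0  0]
  M: [ 0  0  0  0  1]
  I: [ 0  0  1  0  0]
  L: [ 1  0  0  1 -3]
Echelon form has 4 nonzero rows (pivots: ℓ,ΔT,i,ρ)
Repeat: ℓ,ΔT,i,ρ; free: D
RREF:
  r0: [   1    0    0    1    0]
  r1: [   0    1    0    0    0]
  r2: [   0    0    1    0    0]
  r3: [   0    0    0    0    1]
Fix exponent of D at 1; solve each RREF row for its pivot's exponent:
  r0: exp(ℓ) + (1)·1 = 0 ⇒ exp(ℓ) = -1
  r1: exp(ΔT) + (0)·1 = 0 ⇒ exp(ΔT) = 0
  r2: exp(i) + (0)·1 = 0 ⇒ exp(i) = 0
  r3: exp(ρ) + (0)·1 = 0 ⇒ exp(ρ) = 0
Π_1 = ℓ^-1 · D

["-1", "0", "0", "1", "0"]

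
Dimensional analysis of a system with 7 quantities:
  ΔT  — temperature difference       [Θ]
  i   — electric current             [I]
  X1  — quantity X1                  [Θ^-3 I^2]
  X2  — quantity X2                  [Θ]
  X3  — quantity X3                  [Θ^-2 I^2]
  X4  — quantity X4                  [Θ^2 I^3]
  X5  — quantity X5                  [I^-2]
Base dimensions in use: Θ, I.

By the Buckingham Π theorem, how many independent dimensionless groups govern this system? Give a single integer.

Dimensional matrix (Θ×I by ΔT×i×X1×X2×X3×X4×X5):
  Θ: [ 1  0 -3  1 -2  2  0]
  I: [ 0  1  2  0  2  3 -2]
Echelon form has 2 nonzero rows (pivots: ΔT,i)
n=7, r=2 ⇒ 5 dimensionless groups

5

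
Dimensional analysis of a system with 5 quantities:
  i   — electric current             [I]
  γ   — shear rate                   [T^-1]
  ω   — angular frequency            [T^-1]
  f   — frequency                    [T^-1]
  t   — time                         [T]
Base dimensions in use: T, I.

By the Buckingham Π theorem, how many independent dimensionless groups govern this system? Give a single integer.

Write exponents as rows T,I / cols i,γ,ω,f,t:
  T: [ 0 -1 -1 -1  1]
  I: [ 1  0  0  0  0]
RREF → pivots at {i,γ} ⇒ r = 2
n=5, r=2 ⇒ 3 dimensionless groups

3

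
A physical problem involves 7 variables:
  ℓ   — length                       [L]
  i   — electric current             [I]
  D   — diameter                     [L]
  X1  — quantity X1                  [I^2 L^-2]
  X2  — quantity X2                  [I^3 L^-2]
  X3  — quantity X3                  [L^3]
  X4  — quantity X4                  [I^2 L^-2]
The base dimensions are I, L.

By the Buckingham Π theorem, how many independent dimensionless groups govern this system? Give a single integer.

5

Write exponents as rows I,L / cols ℓ,i,D,X1,X2,X3,X4:
  I: [ 0  1  0  2  3  0  2]
  L: [ 1  0  1 -2 -2  3 -2]
Echelon form has 2 nonzero rows (pivots: ℓ,i)
n=7, r=2 ⇒ 5 dimensionless groups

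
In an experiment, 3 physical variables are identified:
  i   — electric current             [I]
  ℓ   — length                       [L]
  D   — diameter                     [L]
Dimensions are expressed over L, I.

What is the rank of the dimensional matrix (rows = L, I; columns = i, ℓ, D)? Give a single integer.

Write exponents as rows L,I / cols i,ℓ,D:
  L: [ 0  1  1]
  I: [ 1  0  0]
Row reduction gives pivot columns i,ℓ; rank = 2

2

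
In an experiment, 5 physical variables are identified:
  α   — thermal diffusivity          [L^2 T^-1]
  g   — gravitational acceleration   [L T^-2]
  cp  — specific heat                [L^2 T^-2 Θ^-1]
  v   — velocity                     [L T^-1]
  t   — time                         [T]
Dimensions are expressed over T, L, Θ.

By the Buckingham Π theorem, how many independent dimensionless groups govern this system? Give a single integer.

2

Dimensional matrix (T×L×Θ by α×g×cp×v×t):
  T: [-1 -2 -2 -1  1]
  L: [ 2  1  2  1  0]
  Θ: [ 0  0 -1  0  0]
Echelon form has 3 nonzero rows (pivots: α,g,cp)
5 vars − rank 3 = 2 Π groups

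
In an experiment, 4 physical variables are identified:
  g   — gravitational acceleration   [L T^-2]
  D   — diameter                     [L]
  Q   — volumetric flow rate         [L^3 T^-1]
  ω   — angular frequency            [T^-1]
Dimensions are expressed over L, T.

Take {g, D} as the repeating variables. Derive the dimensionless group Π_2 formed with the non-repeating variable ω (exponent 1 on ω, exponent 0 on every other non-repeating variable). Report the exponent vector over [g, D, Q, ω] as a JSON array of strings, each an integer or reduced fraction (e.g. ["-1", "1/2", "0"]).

["-1/2", "1/2", "0", "1"]

Write exponents as rows L,T / cols g,D,Q,ω:
  L: [ 1  1  3  0]
  T: [-2  0 -1 -1]
RREF → pivots at {g,D} ⇒ r = 2
Repeat: g,D; free: Q,ω
RREF:
  r0: [   1    0  1/2  1/2]
  r1: [   0    1  5/2 -1/2]
Fix exponent of ω at 1, Q at 0; solve each RREF row for its pivot's exponent:
  r0: exp(g) + (1/2)·1 = 0 ⇒ exp(g) = -1/2
  r1: exp(D) + (-1/2)·1 = 0 ⇒ exp(D) = 1/2
Π_2 = g^(-1/2) · D^(1/2) · ω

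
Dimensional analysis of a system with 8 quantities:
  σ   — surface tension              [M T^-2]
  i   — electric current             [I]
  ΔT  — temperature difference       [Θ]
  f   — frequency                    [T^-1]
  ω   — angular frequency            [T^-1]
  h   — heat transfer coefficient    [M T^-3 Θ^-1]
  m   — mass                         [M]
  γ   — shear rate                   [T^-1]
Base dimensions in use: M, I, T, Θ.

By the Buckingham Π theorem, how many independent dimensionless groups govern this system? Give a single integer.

4

Dimensional matrix (M×I×T×Θ by σ×i×ΔT×f×ω×h×m×γ):
  M: [ 1  0  0  0  0  1  1  0]
  I: [ 0  1  0  0  0  0  0  0]
  T: [-2  0  0 -1 -1 -3  0 -1]
  Θ: [ 0  0  1  0  0 -1  0  0]
RREF → pivots at {σ,i,ΔT,f} ⇒ r = 4
Π count = n − r = 8 − 4 = 4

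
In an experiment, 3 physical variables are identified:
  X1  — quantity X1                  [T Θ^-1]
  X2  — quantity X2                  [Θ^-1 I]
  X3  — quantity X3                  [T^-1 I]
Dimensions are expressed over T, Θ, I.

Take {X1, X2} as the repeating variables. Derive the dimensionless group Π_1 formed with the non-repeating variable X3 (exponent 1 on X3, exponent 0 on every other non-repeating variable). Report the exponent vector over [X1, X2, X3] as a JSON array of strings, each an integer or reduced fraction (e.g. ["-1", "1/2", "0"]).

Dimensional matrix (T×Θ×I by X1×X2×X3):
  T: [ 1  0 -1]
  Θ: [-1 -1  0]
  I: [ 0  1  1]
Row reduction gives pivot columns X1,X2; rank = 2
Repeat: X1,X2; free: X3
RREF:
  r0: [   1    0   -1]
  r1: [   0    1    1]
  r2: [   0    0    0]
Fix exponent of X3 at 1; solve each RREF row for its pivot's exponent:
  r0: exp(X1) + (-1)·1 = 0 ⇒ exp(X1) = 1
  r1: exp(X2) + (1)·1 = 0 ⇒ exp(X2) = -1
Π_1 = X1 · X2^-1 · X3

["1", "-1", "1"]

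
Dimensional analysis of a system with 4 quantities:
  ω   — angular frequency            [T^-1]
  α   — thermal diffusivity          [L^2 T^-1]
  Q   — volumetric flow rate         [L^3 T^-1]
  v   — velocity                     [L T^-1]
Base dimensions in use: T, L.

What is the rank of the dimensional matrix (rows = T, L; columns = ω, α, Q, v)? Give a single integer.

2

Exponent matrix [T,L] × [ω,α,Q,v]:
  T: [-1 -1 -1 -1]
  L: [ 0  2  3  1]
Echelon form has 2 nonzero rows (pivots: ω,α)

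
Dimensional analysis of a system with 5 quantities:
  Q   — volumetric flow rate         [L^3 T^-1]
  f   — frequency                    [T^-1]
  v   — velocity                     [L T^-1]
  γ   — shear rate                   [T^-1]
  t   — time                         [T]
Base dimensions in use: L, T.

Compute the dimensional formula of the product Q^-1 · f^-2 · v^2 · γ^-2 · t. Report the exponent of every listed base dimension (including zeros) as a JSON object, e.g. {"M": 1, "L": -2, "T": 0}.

{"L": -1, "T": 4}

Dimensional matrix (L×T by Q×f×v×γ×t):
  L: [ 3  0  1  0  0]
  T: [-1 -1 -1 -1  1]
  [L]: (-1)·3+(-2)·0+(2)·1+(-2)·0+(1)·0 = -1
  [T]: (-1)·-1+(-2)·-1+(2)·-1+(-2)·-1+(1)·1 = 4
⇒ L^-1 T^4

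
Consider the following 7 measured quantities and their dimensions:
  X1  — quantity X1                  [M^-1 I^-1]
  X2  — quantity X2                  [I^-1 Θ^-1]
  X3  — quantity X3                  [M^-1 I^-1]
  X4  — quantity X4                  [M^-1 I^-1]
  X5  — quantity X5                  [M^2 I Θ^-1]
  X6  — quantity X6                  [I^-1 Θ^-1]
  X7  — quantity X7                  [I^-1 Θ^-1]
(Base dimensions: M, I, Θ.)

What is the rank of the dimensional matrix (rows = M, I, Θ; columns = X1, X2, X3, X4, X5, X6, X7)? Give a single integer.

Dimensional matrix (M×I×Θ by X1×X2×X3×X4×X5×X6×X7):
  M: [-1  0 -1 -1  2  0  0]
  I: [-1 -1 -1 -1  1 -1 -1]
  Θ: [ 0 -1  0  0 -1 -1 -1]
RREF → pivots at {X1,X2} ⇒ r = 2

2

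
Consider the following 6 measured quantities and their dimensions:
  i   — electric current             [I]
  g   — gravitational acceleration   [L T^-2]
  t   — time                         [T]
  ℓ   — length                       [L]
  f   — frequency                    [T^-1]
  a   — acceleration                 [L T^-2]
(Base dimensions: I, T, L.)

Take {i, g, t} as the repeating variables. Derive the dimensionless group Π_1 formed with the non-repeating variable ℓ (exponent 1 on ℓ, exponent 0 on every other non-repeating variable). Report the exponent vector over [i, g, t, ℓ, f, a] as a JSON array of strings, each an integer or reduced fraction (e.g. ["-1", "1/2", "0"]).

Dimensional matrix (I×T×L by i×g×t×ℓ×f×a):
  I: [ 1  0  0  0  0  0]
  T: [ 0 -2  1  0 -1 -2]
  L: [ 0  1  0  1  0  1]
Row reduction gives pivot columns i,g,t; rank = 3
Repeat: i,g,t; free: ℓ,f,a
RREF:
  r0: [   1    0    0    0    0    0]
  r1: [   0    1    0    1    0    1]
  r2: [   0    0    1    2   -1    0]
Fix exponent of ℓ at 1, f at 0, a at 0; solve each RREF row for its pivot's exponent:
  r0: exp(i) + (0)·1 = 0 ⇒ exp(i) = 0
  r1: exp(g) + (1)·1 = 0 ⇒ exp(g) = -1
  r2: exp(t) + (2)·1 = 0 ⇒ exp(t) = -2
Π_1 = g^-1 · t^-2 · ℓ

["0", "-1", "-2", "1", "0", "0"]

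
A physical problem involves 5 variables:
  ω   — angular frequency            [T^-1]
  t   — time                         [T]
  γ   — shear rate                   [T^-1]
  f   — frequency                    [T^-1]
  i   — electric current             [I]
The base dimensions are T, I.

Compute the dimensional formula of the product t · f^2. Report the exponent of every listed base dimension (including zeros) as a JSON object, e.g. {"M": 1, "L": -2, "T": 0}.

Exponent matrix [T,I] × [ω,t,γ,f,i]:
  T: [-1  1 -1 -1  0]
  I: [ 0  0  0  0  1]
  [T]: (1)·1+(2)·-1 = -1
  [I]: (1)·0+(2)·0 = 0
⇒ T^-1

{"T": -1, "I": 0}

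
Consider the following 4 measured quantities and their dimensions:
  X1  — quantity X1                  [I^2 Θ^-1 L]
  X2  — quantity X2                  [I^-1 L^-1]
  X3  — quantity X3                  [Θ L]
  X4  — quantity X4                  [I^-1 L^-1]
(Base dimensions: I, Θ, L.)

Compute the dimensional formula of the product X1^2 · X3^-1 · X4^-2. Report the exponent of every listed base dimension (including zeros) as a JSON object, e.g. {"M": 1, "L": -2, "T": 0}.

{"I": 6, "Θ": -3, "L": 3}

Exponent matrix [I,Θ,L] × [X1,X2,X3,X4]:
  I: [ 2 -1  0 -1]
  Θ: [-1  0  1  0]
  L: [ 1 -1  1 -1]
  [I]: (2)·2+(-1)·0+(-2)·-1 = 6
  [Θ]: (2)·-1+(-1)·1+(-2)·0 = -3
  [L]: (2)·1+(-1)·1+(-2)·-1 = 3
⇒ I^6 Θ^-3 L^3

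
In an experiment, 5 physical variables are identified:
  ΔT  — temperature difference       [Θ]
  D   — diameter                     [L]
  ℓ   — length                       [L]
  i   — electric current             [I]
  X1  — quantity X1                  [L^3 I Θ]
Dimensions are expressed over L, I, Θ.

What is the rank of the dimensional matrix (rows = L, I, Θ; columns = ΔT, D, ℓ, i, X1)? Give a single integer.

Write exponents as rows L,I,Θ / cols ΔT,D,ℓ,i,X1:
  L: [ 0  1  1  0  3]
  I: [ 0  0  0  1  1]
  Θ: [ 1  0  0  0  1]
Row reduction gives pivot columns ΔT,D,i; rank = 3

3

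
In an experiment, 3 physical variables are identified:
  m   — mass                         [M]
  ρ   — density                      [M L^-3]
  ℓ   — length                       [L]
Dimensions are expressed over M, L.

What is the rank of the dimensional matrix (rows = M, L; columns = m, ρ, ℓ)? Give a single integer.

Dimensional matrix (M×L by m×ρ×ℓ):
  M: [ 1  1  0]
  L: [ 0 -3  1]
Echelon form has 2 nonzero rows (pivots: m,ρ)

2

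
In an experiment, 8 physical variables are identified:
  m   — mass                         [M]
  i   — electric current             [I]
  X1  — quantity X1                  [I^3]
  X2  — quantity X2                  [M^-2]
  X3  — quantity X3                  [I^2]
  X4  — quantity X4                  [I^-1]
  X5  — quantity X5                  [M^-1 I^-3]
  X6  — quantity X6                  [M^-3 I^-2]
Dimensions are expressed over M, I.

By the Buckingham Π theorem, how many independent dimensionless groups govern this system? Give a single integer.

Dimensional matrix (M×I by m×i×X1×X2×X3×X4×X5×X6):
  M: [ 1  0  0 -2  0  0 -1 -3]
  I: [ 0  1  3  0  2 -1 -3 -2]
Echelon form has 2 nonzero rows (pivots: m,i)
8 vars − rank 2 = 6 Π groups

6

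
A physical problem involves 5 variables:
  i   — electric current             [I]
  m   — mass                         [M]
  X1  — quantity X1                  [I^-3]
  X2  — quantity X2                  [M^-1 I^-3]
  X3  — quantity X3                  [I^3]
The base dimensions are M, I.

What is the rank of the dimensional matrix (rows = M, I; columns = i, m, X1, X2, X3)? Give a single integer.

Dimensional matrix (M×I by i×m×X1×X2×X3):
  M: [ 0  1  0 -1  0]
  I: [ 1  0 -3 -3  3]
Echelon form has 2 nonzero rows (pivots: i,m)

2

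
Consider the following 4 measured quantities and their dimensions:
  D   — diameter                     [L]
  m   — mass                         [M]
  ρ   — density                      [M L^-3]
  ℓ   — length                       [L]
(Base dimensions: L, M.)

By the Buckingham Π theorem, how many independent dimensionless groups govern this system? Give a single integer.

2

Write exponents as rows L,M / cols D,m,ρ,ℓ:
  L: [ 1  0 -3  1]
  M: [ 0  1  1  0]
Echelon form has 2 nonzero rows (pivots: D,m)
4 vars − rank 2 = 2 Π groups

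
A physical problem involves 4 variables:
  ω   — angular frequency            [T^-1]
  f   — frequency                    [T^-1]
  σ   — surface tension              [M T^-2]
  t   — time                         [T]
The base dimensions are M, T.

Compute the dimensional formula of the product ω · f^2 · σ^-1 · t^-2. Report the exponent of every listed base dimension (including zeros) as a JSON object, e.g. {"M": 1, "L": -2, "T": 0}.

{"M": -1, "T": -3}

Dimensional matrix (M×T by ω×f×σ×t):
  M: [ 0  0  1  0]
  T: [-1 -1 -2  1]
  [M]: (1)·0+(2)·0+(-1)·1+(-2)·0 = -1
  [T]: (1)·-1+(2)·-1+(-1)·-2+(-2)·1 = -3
⇒ M^-1 T^-3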